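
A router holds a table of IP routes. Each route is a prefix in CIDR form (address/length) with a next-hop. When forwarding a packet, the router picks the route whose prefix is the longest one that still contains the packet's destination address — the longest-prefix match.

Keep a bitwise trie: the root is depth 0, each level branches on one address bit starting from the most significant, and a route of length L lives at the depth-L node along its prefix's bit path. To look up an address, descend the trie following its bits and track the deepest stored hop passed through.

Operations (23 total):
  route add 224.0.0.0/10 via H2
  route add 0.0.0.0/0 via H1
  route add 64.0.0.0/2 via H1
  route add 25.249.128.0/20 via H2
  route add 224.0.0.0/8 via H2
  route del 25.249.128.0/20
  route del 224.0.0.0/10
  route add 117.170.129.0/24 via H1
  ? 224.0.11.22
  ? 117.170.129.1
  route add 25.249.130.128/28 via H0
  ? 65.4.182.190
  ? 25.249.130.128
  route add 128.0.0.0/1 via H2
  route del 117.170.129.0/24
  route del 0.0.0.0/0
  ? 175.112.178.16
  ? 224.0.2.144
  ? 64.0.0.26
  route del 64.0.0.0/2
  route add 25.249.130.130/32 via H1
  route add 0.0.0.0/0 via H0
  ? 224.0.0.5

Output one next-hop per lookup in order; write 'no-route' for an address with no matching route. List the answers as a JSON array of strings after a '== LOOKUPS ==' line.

Apply in order:
  + 224.0.0.0/10 (H2) depth=10
  + 0.0.0.0/0 (H1) depth=0
  + 64.0.0.0/2 (H1) depth=2
  + 25.249.128.0/20 (H2) depth=20
  + 224.0.0.0/8 (H2) depth=8
  del 25.249.128.0/20 (clear depth 20)
  del 224.0.0.0/10 (clear depth 10)
  + 117.170.129.0/24 (H1) depth=24
  Q 224.0.11.22: descend 1110000000 ; hops seen [H1,H2] ; pick H2
  Q 117.170.129.1: descend 011101011010101010000001 ; hops seen [H1,H1,H1] ; pick H1
  + 25.249.130.128/28 (H0) depth=28
  Q 65.4.182.190: descend 01 ; hops seen [H1,H1] ; pick H1
  Q 25.249.130.128: descend 0001100111111001100000101000 ; hops seen [H1,H0] ; pick H0
  + 128.0.0.0/1 (H2) depth=1
  del 117.170.129.0/24 (clear depth 24)
  del 0.0.0.0/0 (clear depth 0)
  Q 175.112.178.16: descend 1 ; hops seen [H2] ; pick H2
  Q 224.0.2.144: descend 1110000000 ; hops seen [H2,H2] ; pick H2
  Q 64.0.0.26: descend 01 ; hops seen [H1] ; pick H1
  del 64.0.0.0/2 (clear depth 2)
  + 25.249.130.130/32 (H1) depth=32
  + 0.0.0.0/0 (H0) depth=0
  Q 224.0.0.5: descend 1110000000 ; hops seen [H0,H2,H2] ; pick H2

== LOOKUPS ==
["H2","H1","H1","H0","H2","H2","H1","H2"]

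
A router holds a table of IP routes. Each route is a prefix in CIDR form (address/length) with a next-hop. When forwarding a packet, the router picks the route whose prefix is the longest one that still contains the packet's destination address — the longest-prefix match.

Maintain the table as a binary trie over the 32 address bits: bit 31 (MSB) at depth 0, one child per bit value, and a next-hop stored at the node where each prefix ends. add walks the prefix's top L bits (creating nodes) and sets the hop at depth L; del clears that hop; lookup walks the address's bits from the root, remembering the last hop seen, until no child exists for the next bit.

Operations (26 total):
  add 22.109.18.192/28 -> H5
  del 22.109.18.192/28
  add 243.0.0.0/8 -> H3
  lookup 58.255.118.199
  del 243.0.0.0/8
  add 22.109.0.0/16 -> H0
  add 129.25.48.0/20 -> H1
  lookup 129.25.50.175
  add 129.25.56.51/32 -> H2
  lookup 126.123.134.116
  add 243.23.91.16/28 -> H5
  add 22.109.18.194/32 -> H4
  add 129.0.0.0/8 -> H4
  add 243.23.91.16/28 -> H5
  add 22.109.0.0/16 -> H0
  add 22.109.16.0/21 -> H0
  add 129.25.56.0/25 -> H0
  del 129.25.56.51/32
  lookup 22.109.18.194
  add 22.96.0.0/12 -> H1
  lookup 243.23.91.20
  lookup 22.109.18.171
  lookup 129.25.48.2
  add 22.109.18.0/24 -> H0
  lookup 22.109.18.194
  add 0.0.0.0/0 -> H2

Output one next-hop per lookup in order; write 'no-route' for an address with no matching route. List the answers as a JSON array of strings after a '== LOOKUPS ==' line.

Process each operation:
  + 22.109.18.192/28 (H5) depth=28
  del 22.109.18.192/28 (clear depth 28)
  + 243.0.0.0/8 (H3) depth=8
  ? 58.255.118.199  path d0:-→d1:-→d2:-  best=no-route
  del 243.0.0.0/8 (clear depth 8)
  + 22.109.0.0/16 (H0) depth=16
  + 129.25.48.0/20 (H1) depth=20
  ? 129.25.50.175  path d0:-→d1:-→d2:-→d3:-→d4:-→d5:-→d6:-→d7:-→d8:-→d9:-→d10:-→d11:-→d12:-→d13:-→d14:-→d15:-→d16:-→d17:-→d18:-→d19:-→d20:H1  best=H1
  + 129.25.56.51/32 (H2) depth=32
  ? 126.123.134.116  path d0:-→d1:-  best=no-route
  + 243.23.91.16/28 (H5) depth=28
  + 22.109.18.194/32 (H4) depth=32
  + 129.0.0.0/8 (H4) depth=8
  + 243.23.91.16/28 (H5) depth=28
  + 22.109.0.0/16 (H0) depth=16
  + 22.109.16.0/21 (H0) depth=21
  + 129.25.56.0/25 (H0) depth=25
  del 129.25.56.51/32 (clear depth 32)
  ? 22.109.18.194  path d0:-→d1:-→d2:-→d3:-→d4:-→d5:-→d6:-→d7:-→d8:-→d9:-→d10:-→d11:-→d12:-→d13:-→d14:-→d15:-→d16:H0→d17:-→d18:-→d19:-→d20:-→d21:H0→d22:-→d23:-→d24:-→d25:-→d26:-→d27:-→d28:-→d29:-→d30:-→d31:-→d32:H4  best=H4
  + 22.96.0.0/12 (H1) depth=12
  ? 243.23.91.20  path d0:-→d1:-→d2:-→d3:-→d4:-→d5:-→d6:-→d7:-→d8:-→d9:-→d10:-→d11:-→d12:-→d13:-→d14:-→d15:-→d16:-→d17:-→d18:-→d19:-→d20:-→d21:-→d22:-→d23:-→d24:-→d25:-→d26:-→d27:-→d28:H5  best=H5
  ? 22.109.18.171  path d0:-→d1:-→d2:-→d3:-→d4:-→d5:-→d6:-→d7:-→d8:-→d9:-→d10:-→d11:-→d12:H1→d13:-→d14:-→d15:-→d16:H0→d17:-→d18:-→d19:-→d20:-→d21:H0→d22:-→d23:-→d24:-→d25:-  best=H0
  ? 129.25.48.2  path d0:-→d1:-→d2:-→d3:-→d4:-→d5:-→d6:-→d7:-→d8:H4→d9:-→d10:-→d11:-→d12:-→d13:-→d14:-→d15:-→d16:-→d17:-→d18:-→d19:-→d20:H1  best=H1
  + 22.109.18.0/24 (H0) depth=24
  ? 22.109.18.194  path d0:-→d1:-→d2:-→d3:-→d4:-→d5:-→d6:-→d7:-→d8:-→d9:-→d10:-→d11:-→d12:H1→d13:-→d14:-→d15:-→d16:H0→d17:-→d18:-→d19:-→d20:-→d21:H0→d22:-→d23:-→d24:H0→d25:-→d26:-→d27:-→d28:-→d29:-→d30:-→d31:-→d32:H4  best=H4
  + 0.0.0.0/0 (H2) depth=0

== LOOKUPS ==
["no-route","H1","no-route","H4","H5","H0","H1","H4"]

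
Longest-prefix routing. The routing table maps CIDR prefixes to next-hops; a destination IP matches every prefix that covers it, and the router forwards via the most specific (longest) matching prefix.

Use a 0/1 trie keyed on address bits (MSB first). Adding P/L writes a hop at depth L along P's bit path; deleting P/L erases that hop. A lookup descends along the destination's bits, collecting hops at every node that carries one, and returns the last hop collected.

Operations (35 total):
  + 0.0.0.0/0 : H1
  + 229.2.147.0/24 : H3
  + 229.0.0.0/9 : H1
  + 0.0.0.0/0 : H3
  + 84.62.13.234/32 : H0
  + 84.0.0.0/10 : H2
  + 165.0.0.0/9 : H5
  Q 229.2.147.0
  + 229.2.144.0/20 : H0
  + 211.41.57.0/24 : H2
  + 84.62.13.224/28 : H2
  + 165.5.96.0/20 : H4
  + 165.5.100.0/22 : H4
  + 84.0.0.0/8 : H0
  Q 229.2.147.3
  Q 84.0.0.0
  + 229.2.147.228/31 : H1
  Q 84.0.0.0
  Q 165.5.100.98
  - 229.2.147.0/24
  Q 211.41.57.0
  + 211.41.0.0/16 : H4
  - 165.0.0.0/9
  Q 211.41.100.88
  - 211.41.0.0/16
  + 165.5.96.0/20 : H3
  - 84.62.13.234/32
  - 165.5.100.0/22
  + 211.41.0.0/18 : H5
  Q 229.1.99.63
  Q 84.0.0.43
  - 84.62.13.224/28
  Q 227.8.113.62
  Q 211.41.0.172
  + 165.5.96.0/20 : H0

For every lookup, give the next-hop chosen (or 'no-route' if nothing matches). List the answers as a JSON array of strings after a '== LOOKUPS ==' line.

Process each operation:
  + 0.0.0.0/0 (H1) depth=0
  + 229.2.147.0/24 (H3) depth=24
  + 229.0.0.0/9 (H1) depth=9
  + 0.0.0.0/0 (H3) depth=0
  + 84.62.13.234/32 (H0) depth=32
  + 84.0.0.0/10 (H2) depth=10
  + 165.0.0.0/9 (H5) depth=9
  ? 229.2.147.0  path d0:H3→d1:-→d2:-→d3:-→d4:-→d5:-→d6:-→d7:-→d8:-→d9:H1→d10:-→d11:-→d12:-→d13:-→d14:-→d15:-→d16:-→d17:-→d18:-→d19:-→d20:-→d21:-→d22:-→d23:-→d24:H3  best=H3
  + 229.2.144.0/20 (H0) depth=20
  + 211.41.57.0/24 (H2) depth=24
  + 84.62.13.224/28 (H2) depth=28
  + 165.5.96.0/20 (H4) depth=20
  + 165.5.100.0/22 (H4) depth=22
  + 84.0.0.0/8 (H0) depth=8
  ? 229.2.147.3  path d0:H3→d1:-→d2:-→d3:-→d4:-→d5:-→d6:-→d7:-→d8:-→d9:H1→d10:-→d11:-→d12:-→d13:-→d14:-→d15:-→d16:-→d17:-→d18:-→d19:-→d20:H0→d21:-→d22:-→d23:-→d24:H3  best=H3
  ? 84.0.0.0  path d0:H3→d1:-→d2:-→d3:-→d4:-→d5:-→d6:-→d7:-→d8:H0→d9:-→d10:H2  best=H2
  + 229.2.147.228/31 (H1) depth=31
  ? 84.0.0.0  path d0:H3→d1:-→d2:-→d3:-→d4:-→d5:-→d6:-→d7:-→d8:H0→d9:-→d10:H2  best=H2
  ? 165.5.100.98  path d0:H3→d1:-→d2:-→d3:-→d4:-→d5:-→d6:-→d7:-→d8:-→d9:H5→d10:-→d11:-→d12:-→d13:-→d14:-→d15:-→d16:-→d17:-→d18:-→d19:-→d20:H4→d21:-→d22:H4  best=H4
  del 229.2.147.0/24 (clear depth 24)
  ? 211.41.57.0  path d0:H3→d1:-→d2:-→d3:-→d4:-→d5:-→d6:-→d7:-→d8:-→d9:-→d10:-→d11:-→d12:-→d13:-→d14:-→d15:-→d16:-→d17:-→d18:-→d19:-→d20:-→d21:-→d22:-→d23:-→d24:H2  best=H2
  + 211.41.0.0/16 (H4) depth=16
  del 165.0.0.0/9 (clear depth 9)
  ? 211.41.100.88  path d0:H3→d1:-→d2:-→d3:-→d4:-→d5:-→d6:-→d7:-→d8:-→d9:-→d10:-→d11:-→d12:-→d13:-→d14:-→d15:-→d16:H4→d17:-  best=H4
  del 211.41.0.0/16 (clear depth 16)
  + 165.5.96.0/20 (H3) depth=20
  del 84.62.13.234/32 (clear depth 32)
  del 165.5.100.0/22 (clear depth 22)
  + 211.41.0.0/18 (H5) depth=18
  ? 229.1.99.63  path d0:H3→d1:-→d2:-→d3:-→d4:-→d5:-→d6:-→d7:-→d8:-→d9:H1→d10:-→d11:-→d12:-→d13:-→d14:-  best=H1
  ? 84.0.0.43  path d0:H3→d1:-→d2:-→d3:-→d4:-→d5:-→d6:-→d7:-→d8:H0→d9:-→d10:H2  best=H2
  del 84.62.13.224/28 (clear depth 28)
  ? 227.8.113.62  path d0:H3→d1:-→d2:-→d3:-→d4:-→d5:-  best=H3
  ? 211.41.0.172  path d0:H3→d1:-→d2:-→d3:-→d4:-→d5:-→d6:-→d7:-→d8:-→d9:-→d10:-→d11:-→d12:-→d13:-→d14:-→d15:-→d16:-→d17:-→d18:H5  best=H5
  + 165.5.96.0/20 (H0) depth=20

== LOOKUPS ==
["H3","H3","H2","H2","H4","H2","H4","H1","H2","H3","H5"]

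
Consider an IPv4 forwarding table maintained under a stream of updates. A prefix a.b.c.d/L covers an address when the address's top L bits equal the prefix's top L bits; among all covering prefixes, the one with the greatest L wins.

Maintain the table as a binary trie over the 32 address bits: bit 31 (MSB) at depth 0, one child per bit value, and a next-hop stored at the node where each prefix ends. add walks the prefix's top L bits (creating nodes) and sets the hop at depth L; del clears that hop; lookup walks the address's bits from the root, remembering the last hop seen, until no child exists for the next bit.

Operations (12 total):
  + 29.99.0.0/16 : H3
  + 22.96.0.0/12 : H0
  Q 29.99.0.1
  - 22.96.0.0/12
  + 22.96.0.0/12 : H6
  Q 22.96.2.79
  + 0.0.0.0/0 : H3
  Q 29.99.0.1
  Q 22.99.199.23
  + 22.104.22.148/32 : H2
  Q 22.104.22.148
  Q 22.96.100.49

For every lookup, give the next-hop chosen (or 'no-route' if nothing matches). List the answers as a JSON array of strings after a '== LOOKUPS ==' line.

Trace:
  + 29.99.0.0/16 (H3) depth=16
  + 22.96.0.0/12 (H0) depth=12
  lookup 29.99.0.1: bits 0001110101100011 walk d0:-→d1:-→d2:-→d3:-→d4:-→d5:-→d6:-→d7:-→d8:-→d9:-→d10:-→d11:-→d12:-→d13:-→d14:-→d15:-→d16:H3 -> H3
  - 22.96.0.0/12 clear@12
  + 22.96.0.0/12 (H6) depth=12
  lookup 22.96.2.79: bits 000101100110 walk d0:-→d1:-→d2:-→d3:-→d4:-→d5:-→d6:-→d7:-→d8:-→d9:-→d10:-→d11:-→d12:H6 -> H6
  + 0.0.0.0/0 (H3) depth=0
  lookup 29.99.0.1: bits 0001110101100011 walk d0:H3→d1:-→d2:-→d3:-→d4:-→d5:-→d6:-→d7:-→d8:-→d9:-→d10:-→d11:-→d12:-→d13:-→d14:-→d15:-→d16:H3 -> H3
  lookup 22.99.199.23: bits 000101100110 walk d0:H3→d1:-→d2:-→d3:-→d4:-→d5:-→d6:-→d7:-→d8:-→d9:-→d10:-→d11:-→d12:H6 -> H6
  + 22.104.22.148/32 (H2) depth=32
  lookup 22.104.22.148: bits 00010110011010000001011010010100 walk d0:H3→d1:-→d2:-→d3:-→d4:-→d5:-→d6:-→d7:-→d8:-→d9:-→d10:-→d11:-→d12:H6→d13:-→d14:-→d15:-→d16:-→d17:-→d18:-→d19:-→d20:-→d21:-→d22:-→d23:-→d24:-→d25:-→d26:-→d27:-→d28:-→d29:-→d30:-→d31:-→d32:H2 -> H2
  lookup 22.96.100.49: bits 000101100110 walk d0:H3→d1:-→d2:-→d3:-→d4:-→d5:-→d6:-→d7:-→d8:-→d9:-→d10:-→d11:-→d12:H6 -> H6

== LOOKUPS ==
["H3","H6","H3","H6","H2","H6"]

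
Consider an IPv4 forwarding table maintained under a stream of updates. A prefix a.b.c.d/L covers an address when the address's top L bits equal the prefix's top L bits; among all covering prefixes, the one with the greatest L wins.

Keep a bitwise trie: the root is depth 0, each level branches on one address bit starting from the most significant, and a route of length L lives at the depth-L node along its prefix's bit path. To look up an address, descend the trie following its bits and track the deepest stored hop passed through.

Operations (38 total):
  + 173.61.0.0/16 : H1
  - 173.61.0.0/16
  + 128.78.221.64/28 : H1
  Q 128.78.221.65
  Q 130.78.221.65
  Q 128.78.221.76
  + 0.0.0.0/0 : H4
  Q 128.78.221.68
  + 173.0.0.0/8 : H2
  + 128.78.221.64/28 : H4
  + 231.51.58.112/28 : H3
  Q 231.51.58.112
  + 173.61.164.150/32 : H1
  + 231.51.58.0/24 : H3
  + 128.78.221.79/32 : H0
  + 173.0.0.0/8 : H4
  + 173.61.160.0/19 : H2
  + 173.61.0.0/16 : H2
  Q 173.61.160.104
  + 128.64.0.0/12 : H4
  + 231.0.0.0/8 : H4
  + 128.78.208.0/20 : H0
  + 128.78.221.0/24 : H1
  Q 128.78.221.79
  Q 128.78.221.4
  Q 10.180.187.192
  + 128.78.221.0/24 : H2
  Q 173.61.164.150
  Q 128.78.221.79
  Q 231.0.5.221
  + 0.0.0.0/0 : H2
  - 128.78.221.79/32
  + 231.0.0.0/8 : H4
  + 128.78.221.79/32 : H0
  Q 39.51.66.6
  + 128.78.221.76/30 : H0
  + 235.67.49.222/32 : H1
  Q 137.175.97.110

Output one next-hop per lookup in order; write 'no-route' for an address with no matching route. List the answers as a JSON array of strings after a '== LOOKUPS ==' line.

Process each operation:
  + 173.61.0.0/16 (H1) depth=16
  - 173.61.0.0/16 clear@16
  + 128.78.221.64/28 (H1) depth=28
  lookup 128.78.221.65: bits 1000000001001110110111010100 walk d0:-→d1:-→d2:-→d3:-→d4:-→d5:-→d6:-→d7:-→d8:-→d9:-→d10:-→d11:-→d12:-→d13:-→d14:-→d15:-→d16:-→d17:-→d18:-→d19:-→d20:-→d21:-→d22:-→d23:-→d24:-→d25:-→d26:-→d27:-→d28:H1 -> H1
  lookup 130.78.221.65: bits 100000 walk d0:-→d1:-→d2:-→d3:-→d4:-→d5:-→d6:- -> no-route
  lookup 128.78.221.76: bits 1000000001001110110111010100 walk d0:-→d1:-→d2:-→d3:-→d4:-→d5:-→d6:-→d7:-→d8:-→d9:-→d10:-→d11:-→d12:-→d13:-→d14:-→d15:-→d16:-→d17:-→d18:-→d19:-→d20:-→d21:-→d22:-→d23:-→d24:-→d25:-→d26:-→d27:-→d28:H1 -> H1
  + 0.0.0.0/0 (H4) depth=0
  lookup 128.78.221.68: bits 1000000001001110110111010100 walk d0:H4→d1:-→d2:-→d3:-→d4:-→d5:-→d6:-→d7:-→d8:-→d9:-→d10:-→d11:-→d12:-→d13:-→d14:-→d15:-→d16:-→d17:-→d18:-→d19:-→d20:-→d21:-→d22:-→d23:-→d24:-→d25:-→d26:-→d27:-→d28:H1 -> H1
  + 173.0.0.0/8 (H2) depth=8
  + 128.78.221.64/28 (H4) depth=28
  + 231.51.58.112/28 (H3) depth=28
  lookup 231.51.58.112: bits 1110011100110011001110100111 walk d0:H4→d1:-→d2:-→d3:-→d4:-→d5:-→d6:-→d7:-→d8:-→d9:-→d10:-→d11:-→d12:-→d13:-→d14:-→d15:-→d16:-→d17:-→d18:-→d19:-→d20:-→d21:-→d22:-→d23:-→d24:-→d25:-→d26:-→d27:-→d28:H3 -> H3
  + 173.61.164.150/32 (H1) depth=32
  + 231.51.58.0/24 (H3) depth=24
  + 128.78.221.79/32 (H0) depth=32
  + 173.0.0.0/8 (H4) depth=8
  + 173.61.160.0/19 (H2) depth=19
  + 173.61.0.0/16 (H2) depth=16
  lookup 173.61.160.104: bits 101011010011110110100 walk d0:H4→d1:-→d2:-→d3:-→d4:-→d5:-→d6:-→d7:-→d8:H4→d9:-→d10:-→d11:-→d12:-→d13:-→d14:-→d15:-→d16:H2→d17:-→d18:-→d19:H2→d20:-→d21:- -> H2
  + 128.64.0.0/12 (H4) depth=12
  + 231.0.0.0/8 (H4) depth=8
  + 128.78.208.0/20 (H0) depth=20
  + 128.78.221.0/24 (H1) depth=24
  lookup 128.78.221.79: bits 10000000010011101101110101001111 walk d0:H4→d1:-→d2:-→d3:-→d4:-→d5:-→d6:-→d7:-→d8:-→d9:-→d10:-→d11:-→d12:H4→d13:-→d14:-→d15:-→d16:-→d17:-→d18:-→d19:-→d20:H0→d21:-→d22:-→d23:-→d24:H1→d25:-→d26:-→d27:-→d28:H4→d29:-→d30:-→d31:-→d32:H0 -> H0
  lookup 128.78.221.4: bits 1000000001001110110111010 walk d0:H4→d1:-→d2:-→d3:-→d4:-→d5:-→d6:-→d7:-→d8:-→d9:-→d10:-→d11:-→d12:H4→d13:-→d14:-→d15:-→d16:-→d17:-→d18:-→d19:-→d20:H0→d21:-→d22:-→d23:-→d24:H1→d25:- -> H1
  lookup 10.180.187.192: bits ε walk d0:H4 -> H4
  + 128.78.221.0/24 (H2) depth=24
  lookup 173.61.164.150: bits 10101101001111011010010010010110 walk d0:H4→d1:-→d2:-→d3:-→d4:-→d5:-→d6:-→d7:-→d8:H4→d9:-→d10:-→d11:-→d12:-→d13:-→d14:-→d15:-→d16:H2→d17:-→d18:-→d19:H2→d20:-→d21:-→d22:-→d23:-→d24:-→d25:-→d26:-→d27:-→d28:-→d29:-→d30:-→d31:-→d32:H1 -> H1
  lookup 128.78.221.79: bits 10000000010011101101110101001111 walk d0:H4→d1:-→d2:-→d3:-→d4:-→d5:-→d6:-→d7:-→d8:-→d9:-→d10:-→d11:-→d12:H4→d13:-→d14:-→d15:-→d16:-→d17:-→d18:-→d19:-→d20:H0→d21:-→d22:-→d23:-→d24:H2→d25:-→d26:-→d27:-→d28:H4→d29:-→d30:-→d31:-→d32:H0 -> H0
  lookup 231.0.5.221: bits 1110011100 walk d0:H4→d1:-→d2:-→d3:-→d4:-→d5:-→d6:-→d7:-→d8:H4→d9:-→d10:- -> H4
  + 0.0.0.0/0 (H2) depth=0
  - 128.78.221.79/32 clear@32
  + 231.0.0.0/8 (H4) depth=8
  + 128.78.221.79/32 (H0) depth=32
  lookup 39.51.66.6: bits ε walk d0:H2 -> H2
  + 128.78.221.76/30 (H0) depth=30
  + 235.67.49.222/32 (H1) depth=32
  lookup 137.175.97.110: bits 1000 walk d0:H2→d1:-→d2:-→d3:-→d4:- -> H2

== LOOKUPS ==
["H1","no-route","H1","H1","H3","H2","H0","H1","H4","H1","H0","H4","H2","H2"]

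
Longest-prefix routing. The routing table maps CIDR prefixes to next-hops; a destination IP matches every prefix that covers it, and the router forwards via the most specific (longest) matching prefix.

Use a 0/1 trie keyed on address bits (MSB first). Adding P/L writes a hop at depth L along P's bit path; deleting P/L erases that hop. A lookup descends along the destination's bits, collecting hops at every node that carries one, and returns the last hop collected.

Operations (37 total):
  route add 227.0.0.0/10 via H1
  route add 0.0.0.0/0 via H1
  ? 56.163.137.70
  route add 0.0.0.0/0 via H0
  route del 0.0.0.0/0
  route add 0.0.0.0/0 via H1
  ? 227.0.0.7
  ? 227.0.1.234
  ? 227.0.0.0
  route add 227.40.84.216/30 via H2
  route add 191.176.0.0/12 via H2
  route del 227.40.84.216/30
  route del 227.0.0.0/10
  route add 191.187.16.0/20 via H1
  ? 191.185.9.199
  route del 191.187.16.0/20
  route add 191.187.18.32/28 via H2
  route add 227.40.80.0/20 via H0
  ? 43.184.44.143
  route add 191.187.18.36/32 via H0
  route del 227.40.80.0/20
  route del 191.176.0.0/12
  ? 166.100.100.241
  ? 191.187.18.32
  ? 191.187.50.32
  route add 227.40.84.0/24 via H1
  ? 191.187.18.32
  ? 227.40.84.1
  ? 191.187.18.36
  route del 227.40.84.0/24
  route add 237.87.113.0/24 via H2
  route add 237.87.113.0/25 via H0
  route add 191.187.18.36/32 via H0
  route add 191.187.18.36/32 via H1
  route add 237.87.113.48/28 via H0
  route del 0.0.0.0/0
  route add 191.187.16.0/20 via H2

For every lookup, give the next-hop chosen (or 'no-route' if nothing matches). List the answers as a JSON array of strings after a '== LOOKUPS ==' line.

Trace:
  + 227.0.0.0/10 (H1) depth=10
  + 0.0.0.0/0 (H1) depth=0
  ? 56.163.137.70  path d0:H1  best=H1
  + 0.0.0.0/0 (H0) depth=0
  - 0.0.0.0/0 clear@0
  + 0.0.0.0/0 (H1) depth=0
  ? 227.0.0.7  path d0:H1→d1:-→d2:-→d3:-→d4:-→d5:-→d6:-→d7:-→d8:-→d9:-→d10:H1  best=H1
  ? 227.0.1.234  path d0:H1→d1:-→d2:-→d3:-→d4:-→d5:-→d6:-→d7:-→d8:-→d9:-→d10:H1  best=H1
  ? 227.0.0.0  path d0:H1→d1:-→d2:-→d3:-→d4:-→d5:-→d6:-→d7:-→d8:-→d9:-→d10:H1  best=H1
  + 227.40.84.216/30 (H2) depth=30
  + 191.176.0.0/12 (H2) depth=12
  - 227.40.84.216/30 clear@30
  - 227.0.0.0/10 clear@10
  + 191.187.16.0/20 (H1) depth=20
  ? 191.185.9.199  path d0:H1→d1:-→d2:-→d3:-→d4:-→d5:-→d6:-→d7:-→d8:-→d9:-→d10:-→d11:-→d12:H2→d13:-→d14:-  best=H2
  - 191.187.16.0/20 clear@20
  + 191.187.18.32/28 (H2) depth=28
  + 227.40.80.0/20 (H0) depth=20
  ? 43.184.44.143  path d0:H1  best=H1
  + 191.187.18.36/32 (H0) depth=32
  - 227.40.80.0/20 clear@20
  - 191.176.0.0/12 clear@12
  ? 166.100.100.241  path d0:H1→d1:-→d2:-→d3:-  best=H1
  ? 191.187.18.32  path d0:H1→d1:-→d2:-→d3:-→d4:-→d5:-→d6:-→d7:-→d8:-→d9:-→d10:-→d11:-→d12:-→d13:-→d14:-→d15:-→d16:-→d17:-→d18:-→d19:-→d20:-→d21:-→d22:-→d23:-→d24:-→d25:-→d26:-→d27:-→d28:H2→d29:-  best=H2
  ? 191.187.50.32  path d0:H1→d1:-→d2:-→d3:-→d4:-→d5:-→d6:-→d7:-→d8:-→d9:-→d10:-→d11:-→d12:-→d13:-→d14:-→d15:-→d16:-→d17:-→d18:-  best=H1
  + 227.40.84.0/24 (H1) depth=24
  ? 191.187.18.32  path d0:H1→d1:-→d2:-→d3:-→d4:-→d5:-→d6:-→d7:-→d8:-→d9:-→d10:-→d11:-→d12:-→d13:-→d14:-→d15:-→d16:-→d17:-→d18:-→d19:-→d20:-→d21:-→d22:-→d23:-→d24:-→d25:-→d26:-→d27:-→d28:H2→d29:-  best=H2
  ? 227.40.84.1  path d0:H1→d1:-→d2:-→d3:-→d4:-→d5:-→d6:-→d7:-→d8:-→d9:-→d10:-→d11:-→d12:-→d13:-→d14:-→d15:-→d16:-→d17:-→d18:-→d19:-→d20:-→d21:-→d22:-→d23:-→d24:H1  best=H1
  ? 191.187.18.36  path d0:H1→d1:-→d2:-→d3:-→d4:-→d5:-→d6:-→d7:-→d8:-→d9:-→d10:-→d11:-→d12:-→d13:-→d14:-→d15:-→d16:-→d17:-→d18:-→d19:-→d20:-→d21:-→d22:-→d23:-→d24:-→d25:-→d26:-→d27:-→d28:H2→d29:-→d30:-→d31:-→d32:H0  best=H0
  - 227.40.84.0/24 clear@24
  + 237.87.113.0/24 (H2) depth=24
  + 237.87.113.0/25 (H0) depth=25
  + 191.187.18.36/32 (H0) depth=32
  + 191.187.18.36/32 (H1) depth=32
  + 237.87.113.48/28 (H0) depth=28
  - 0.0.0.0/0 clear@0
  + 191.187.16.0/20 (H2) depth=20

== LOOKUPS ==
["H1","H1","H1","H1","H2","H1","H1","H2","H1","H2","H1","H0"]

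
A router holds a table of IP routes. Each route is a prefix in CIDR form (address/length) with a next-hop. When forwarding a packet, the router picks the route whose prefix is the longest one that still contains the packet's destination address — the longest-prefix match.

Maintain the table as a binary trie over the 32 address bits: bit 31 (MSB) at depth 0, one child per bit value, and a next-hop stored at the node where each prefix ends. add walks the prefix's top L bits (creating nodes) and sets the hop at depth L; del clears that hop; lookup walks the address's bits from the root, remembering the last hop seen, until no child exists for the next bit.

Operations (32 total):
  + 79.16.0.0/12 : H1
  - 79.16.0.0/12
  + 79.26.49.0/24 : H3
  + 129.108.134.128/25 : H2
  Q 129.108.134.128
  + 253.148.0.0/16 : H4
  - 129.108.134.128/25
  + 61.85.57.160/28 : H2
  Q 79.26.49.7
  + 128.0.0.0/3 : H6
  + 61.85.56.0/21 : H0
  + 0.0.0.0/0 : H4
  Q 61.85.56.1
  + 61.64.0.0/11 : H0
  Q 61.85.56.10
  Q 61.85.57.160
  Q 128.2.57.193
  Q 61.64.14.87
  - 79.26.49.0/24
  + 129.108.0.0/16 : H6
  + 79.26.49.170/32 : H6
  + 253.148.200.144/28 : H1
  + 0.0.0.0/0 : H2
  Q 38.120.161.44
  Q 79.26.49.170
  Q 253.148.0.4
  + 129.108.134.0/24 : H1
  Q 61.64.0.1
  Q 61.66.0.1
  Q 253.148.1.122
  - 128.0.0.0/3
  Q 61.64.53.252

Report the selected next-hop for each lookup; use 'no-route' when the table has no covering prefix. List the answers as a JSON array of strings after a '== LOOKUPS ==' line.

Apply in order:
  + 79.16.0.0/12 (H1) depth=12
  - 79.16.0.0/12 clear@12
  + 79.26.49.0/24 (H3) depth=24
  + 129.108.134.128/25 (H2) depth=25
  ? 129.108.134.128  path d0:-→d1:-→d2:-→d3:-→d4:-→d5:-→d6:-→d7:-→d8:-→d9:-→d10:-→d11:-→d12:-→d13:-→d14:-→d15:-→d16:-→d17:-→d18:-→d19:-→d20:-→d21:-→d22:-→d23:-→d24:-→d25:H2  best=H2
  + 253.148.0.0/16 (H4) depth=16
  - 129.108.134.128/25 clear@25
  + 61.85.57.160/28 (H2) depth=28
  ? 79.26.49.7  path d0:-→d1:-→d2:-→d3:-→d4:-→d5:-→d6:-→d7:-→d8:-→d9:-→d10:-→d11:-→d12:-→d13:-→d14:-→d15:-→d16:-→d17:-→d18:-→d19:-→d20:-→d21:-→d22:-→d23:-→d24:H3  best=H3
  + 128.0.0.0/3 (H6) depth=3
  + 61.85.56.0/21 (H0) depth=21
  + 0.0.0.0/0 (H4) depth=0
  ? 61.85.56.1  path d0:H4→d1:-→d2:-→d3:-→d4:-→d5:-→d6:-→d7:-→d8:-→d9:-→d10:-→d11:-→d12:-→d13:-→d14:-→d15:-→d16:-→d17:-→d18:-→d19:-→d20:-→d21:H0→d22:-→d23:-  best=H0
  + 61.64.0.0/11 (H0) depth=11
  ? 61.85.56.10  path d0:H4→d1:-→d2:-→d3:-→d4:-→d5:-→d6:-→d7:-→d8:-→d9:-→d10:-→d11:H0→d12:-→d13:-→d14:-→d15:-→d16:-→d17:-→d18:-→d19:-→d20:-→d21:H0→d22:-→d23:-  best=H0
  ? 61.85.57.160  path d0:H4→d1:-→d2:-→d3:-→d4:-→d5:-→d6:-→d7:-→d8:-→d9:-→d10:-→d11:H0→d12:-→d13:-→d14:-→d15:-→d16:-→d17:-→d18:-→d19:-→d20:-→d21:H0→d22:-→d23:-→d24:-→d25:-→d26:-→d27:-→d28:H2  best=H2
  ? 128.2.57.193  path d0:H4→d1:-→d2:-→d3:H6→d4:-→d5:-→d6:-→d7:-  best=H6
  ? 61.64.14.87  path d0:H4→d1:-→d2:-→d3:-→d4:-→d5:-→d6:-→d7:-→d8:-→d9:-→d10:-→d11:H0  best=H0
  - 79.26.49.0/24 clear@24
  + 129.108.0.0/16 (H6) depth=16
  + 79.26.49.170/32 (H6) depth=32
  + 253.148.200.144/28 (H1) depth=28
  + 0.0.0.0/0 (H2) depth=0
  ? 38.120.161.44  path d0:H2→d1:-→d2:-→d3:-  best=H2
  ? 79.26.49.170  path d0:H2→d1:-→d2:-→d3:-→d4:-→d5:-→d6:-→d7:-→d8:-→d9:-→d10:-→d11:-→d12:-→d13:-→d14:-→d15:-→d16:-→d17:-→d18:-→d19:-→d20:-→d21:-→d22:-→d23:-→d24:-→d25:-→d26:-→d27:-→d28:-→d29:-→d30:-→d31:-→d32:H6  best=H6
  ? 253.148.0.4  path d0:H2→d1:-→d2:-→d3:-→d4:-→d5:-→d6:-→d7:-→d8:-→d9:-→d10:-→d11:-→d12:-→d13:-→d14:-→d15:-→d16:H4  best=H4
  + 129.108.134.0/24 (H1) depth=24
  ? 61.64.0.1  path d0:H2→d1:-→d2:-→d3:-→d4:-→d5:-→d6:-→d7:-→d8:-→d9:-→d10:-→d11:H0  best=H0
  ? 61.66.0.1  path d0:H2→d1:-→d2:-→d3:-→d4:-→d5:-→d6:-→d7:-→d8:-→d9:-→d10:-→d11:H0  best=H0
  ? 253.148.1.122  path d0:H2→d1:-→d2:-→d3:-→d4:-→d5:-→d6:-→d7:-→d8:-→d9:-→d10:-→d11:-→d12:-→d13:-→d14:-→d15:-→d16:H4  best=H4
  - 128.0.0.0/3 clear@3
  ? 61.64.53.252  path d0:H2→d1:-→d2:-→d3:-→d4:-→d5:-→d6:-→d7:-→d8:-→d9:-→d10:-→d11:H0  best=H0

== LOOKUPS ==
["H2","H3","H0","H0","H2","H6","H0","H2","H6","H4","H0","H0","H4","H0"]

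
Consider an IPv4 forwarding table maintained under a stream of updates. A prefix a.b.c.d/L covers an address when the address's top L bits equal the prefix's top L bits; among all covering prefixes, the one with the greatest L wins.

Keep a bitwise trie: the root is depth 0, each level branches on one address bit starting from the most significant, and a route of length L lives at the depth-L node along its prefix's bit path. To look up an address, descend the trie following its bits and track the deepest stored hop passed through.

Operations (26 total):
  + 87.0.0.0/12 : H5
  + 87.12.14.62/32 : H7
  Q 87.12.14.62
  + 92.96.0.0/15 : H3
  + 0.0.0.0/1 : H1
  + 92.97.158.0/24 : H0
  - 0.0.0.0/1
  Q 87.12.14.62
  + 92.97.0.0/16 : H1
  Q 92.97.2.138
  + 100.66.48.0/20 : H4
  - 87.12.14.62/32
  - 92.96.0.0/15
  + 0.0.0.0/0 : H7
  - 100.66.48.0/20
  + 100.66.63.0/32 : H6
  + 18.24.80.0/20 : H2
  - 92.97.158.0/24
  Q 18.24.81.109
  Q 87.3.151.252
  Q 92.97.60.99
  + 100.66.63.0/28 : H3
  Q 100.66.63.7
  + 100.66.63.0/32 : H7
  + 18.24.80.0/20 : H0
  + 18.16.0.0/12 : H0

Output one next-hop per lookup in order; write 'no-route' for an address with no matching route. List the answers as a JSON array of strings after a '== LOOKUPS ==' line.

Process each operation:
  + 87.0.0.0/12 (H5) depth=12
  + 87.12.14.62/32 (H7) depth=32
  Q 87.12.14.62: descend 01010111000011000000111000111110 ; hops seen [H5,H7] ; pick H7
  + 92.96.0.0/15 (H3) depth=15
  + 0.0.0.0/1 (H1) depth=1
  + 92.97.158.0/24 (H0) depth=24
  del 0.0.0.0/1 (clear depth 1)
  Q 87.12.14.62: descend 01010111000011000000111000111110 ; hops seen [H5,H7] ; pick H7
  + 92.97.0.0/16 (H1) depth=16
  Q 92.97.2.138: descend 0101110001100001 ; hops seen [H3,H1] ; pick H1
  + 100.66.48.0/20 (H4) depth=20
  del 87.12.14.62/32 (clear depth 32)
  del 92.96.0.0/15 (clear depth 15)
  + 0.0.0.0/0 (H7) depth=0
  del 100.66.48.0/20 (clear depth 20)
  + 100.66.63.0/32 (H6) depth=32
  + 18.24.80.0/20 (H2) depth=20
  del 92.97.158.0/24 (clear depth 24)
  Q 18.24.81.109: descend 00010010000110000101 ; hops seen [H7,H2] ; pick H2
  Q 87.3.151.252: descend 010101110000 ; hops seen [H7,H5] ; pick H5
  Q 92.97.60.99: descend 0101110001100001 ; hops seen [H7,H1] ; pick H1
  + 100.66.63.0/28 (H3) depth=28
  Q 100.66.63.7: descend 01100100010000100011111100000 ; hops seen [H7,H3] ; pick H3
  + 100.66.63.0/32 (H7) depth=32
  + 18.24.80.0/20 (H0) depth=20
  + 18.16.0.0/12 (H0) depth=12

== LOOKUPS ==
["H7","H7","H1","H2","H5","H1","H3"]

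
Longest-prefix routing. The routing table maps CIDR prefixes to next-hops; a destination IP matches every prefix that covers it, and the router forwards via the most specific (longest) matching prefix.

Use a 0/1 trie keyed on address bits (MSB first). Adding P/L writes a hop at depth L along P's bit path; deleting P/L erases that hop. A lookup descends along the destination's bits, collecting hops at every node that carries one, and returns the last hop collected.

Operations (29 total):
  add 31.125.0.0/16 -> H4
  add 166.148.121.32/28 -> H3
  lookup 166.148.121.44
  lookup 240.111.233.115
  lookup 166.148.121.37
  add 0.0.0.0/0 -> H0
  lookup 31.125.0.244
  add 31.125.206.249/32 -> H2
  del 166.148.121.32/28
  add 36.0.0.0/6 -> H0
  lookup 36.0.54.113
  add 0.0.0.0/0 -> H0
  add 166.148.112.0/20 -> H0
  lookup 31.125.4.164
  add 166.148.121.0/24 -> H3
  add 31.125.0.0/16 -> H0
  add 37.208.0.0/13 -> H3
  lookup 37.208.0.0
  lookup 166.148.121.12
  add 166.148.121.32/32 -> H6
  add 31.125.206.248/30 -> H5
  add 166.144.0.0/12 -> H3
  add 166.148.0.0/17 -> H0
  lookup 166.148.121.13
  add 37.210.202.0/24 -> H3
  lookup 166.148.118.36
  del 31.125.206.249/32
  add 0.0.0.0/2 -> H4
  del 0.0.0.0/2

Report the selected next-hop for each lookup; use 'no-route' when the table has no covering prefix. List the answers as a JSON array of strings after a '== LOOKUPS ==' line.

Process each operation:
  + 31.125.0.0/16 (H4) depth=16
  + 166.148.121.32/28 (H3) depth=28
  ? 166.148.121.44  path d0:-→d1:-→d2:-→d3:-→d4:-→d5:-→d6:-→d7:-→d8:-→d9:-→d10:-→d11:-→d12:-→d13:-→d14:-→d15:-→d16:-→d17:-→d18:-→d19:-→d20:-→d21:-→d22:-→d23:-→d24:-→d25:-→d26:-→d27:-→d28:H3  best=H3
  ? 240.111.233.115  path d0:-→d1:-  best=no-route
  ? 166.148.121.37  path d0:-→d1:-→d2:-→d3:-→d4:-→d5:-→d6:-→d7:-→d8:-→d9:-→d10:-→d11:-→d12:-→d13:-→d14:-→d15:-→d16:-→d17:-→d18:-→d19:-→d20:-→d21:-→d22:-→d23:-→d24:-→d25:-→d26:-→d27:-→d28:H3  best=H3
  + 0.0.0.0/0 (H0) depth=0
  ? 31.125.0.244  path d0:H0→d1:-→d2:-→d3:-→d4:-→d5:-→d6:-→d7:-→d8:-→d9:-→d10:-→d11:-→d12:-→d13:-→d14:-→d15:-→d16:H4  best=H4
  + 31.125.206.249/32 (H2) depth=32
  del 166.148.121.32/28 (clear depth 28)
  + 36.0.0.0/6 (H0) depth=6
  ? 36.0.54.113  path d0:H0→d1:-→d2:-→d3:-→d4:-→d5:-→d6:H0  best=H0
  + 0.0.0.0/0 (H0) depth=0
  + 166.148.112.0/20 (H0) depth=20
  ? 31.125.4.164  path d0:H0→d1:-→d2:-→d3:-→d4:-→d5:-→d6:-→d7:-→d8:-→d9:-→d10:-→d11:-→d12:-→d13:-→d14:-→d15:-→d16:H4  best=H4
  + 166.148.121.0/24 (H3) depth=24
  + 31.125.0.0/16 (H0) depth=16
  + 37.208.0.0/13 (H3) depth=13
  ? 37.208.0.0  path d0:H0→d1:-→d2:-→d3:-→d4:-→d5:-→d6:H0→d7:-→d8:-→d9:-→d10:-→d11:-→d12:-→d13:H3  best=H3
  ? 166.148.121.12  path d0:H0→d1:-→d2:-→d3:-→d4:-→d5:-→d6:-→d7:-→d8:-→d9:-→d10:-→d11:-→d12:-→d13:-→d14:-→d15:-→d16:-→d17:-→d18:-→d19:-→d20:H0→d21:-→d22:-→d23:-→d24:H3→d25:-→d26:-  best=H3
  + 166.148.121.32/32 (H6) depth=32
  + 31.125.206.248/30 (H5) depth=30
  + 166.144.0.0/12 (H3) depth=12
  + 166.148.0.0/17 (H0) depth=17
  ? 166.148.121.13  path d0:H0→d1:-→d2:-→d3:-→d4:-→d5:-→d6:-→d7:-→d8:-→d9:-→d10:-→d11:-→d12:H3→d13:-→d14:-→d15:-→d16:-→d17:H0→d18:-→d19:-→d20:H0→d21:-→d22:-→d23:-→d24:H3→d25:-→d26:-  best=H3
  + 37.210.202.0/24 (H3) depth=24
  ? 166.148.118.36  path d0:H0→d1:-→d2:-→d3:-→d4:-→d5:-→d6:-→d7:-→d8:-→d9:-→d10:-→d11:-→d12:H3→d13:-→d14:-→d15:-→d16:-→d17:H0→d18:-→d19:-→d20:H0  best=H0
  del 31.125.206.249/32 (clear depth 32)
  + 0.0.0.0/2 (H4) depth=2
  del 0.0.0.0/2 (clear depth 2)

== LOOKUPS ==
["H3","no-route","H3","H4","H0","H4","H3","H3","H3","H0"]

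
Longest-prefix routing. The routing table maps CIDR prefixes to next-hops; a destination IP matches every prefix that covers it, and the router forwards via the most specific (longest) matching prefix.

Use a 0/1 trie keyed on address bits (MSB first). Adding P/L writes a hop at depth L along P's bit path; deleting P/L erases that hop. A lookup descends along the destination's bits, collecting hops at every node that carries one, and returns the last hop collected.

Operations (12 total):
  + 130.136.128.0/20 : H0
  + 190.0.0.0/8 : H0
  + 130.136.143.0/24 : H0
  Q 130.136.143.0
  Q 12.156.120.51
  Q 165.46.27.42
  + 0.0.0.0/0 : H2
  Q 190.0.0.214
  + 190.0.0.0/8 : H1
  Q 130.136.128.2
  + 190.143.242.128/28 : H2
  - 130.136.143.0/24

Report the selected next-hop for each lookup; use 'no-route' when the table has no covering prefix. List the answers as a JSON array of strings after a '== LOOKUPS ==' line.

Trace:
  add 130.136.128.0/20 -> H0 at depth 20
  add 190.0.0.0/8 -> H0 at depth 8
  add 130.136.143.0/24 -> H0 at depth 24
  ? 130.136.143.0  path d0:-→d1:-→d2:-→d3:-→d4:-→d5:-→d6:-→d7:-→d8:-→d9:-→d10:-→d11:-→d12:-→d13:-→d14:-→d15:-→d16:-→d17:-→d18:-→d19:-→d20:H0→d21:-→d22:-→d23:-→d24:H0  best=H0
  ? 12.156.120.51  path d0:-  best=no-route
  ? 165.46.27.42  path d0:-→d1:-→d2:-→d3:-  best=no-route
  add 0.0.0.0/0 -> H2 at depth 0
  ? 190.0.0.214  path d0:H2→d1:-→d2:-→d3:-→d4:-→d5:-→d6:-→d7:-→d8:H0  best=H0
  add 190.0.0.0/8 -> H1 at depth 8
  ? 130.136.128.2  path d0:H2→d1:-→d2:-→d3:-→d4:-→d5:-→d6:-→d7:-→d8:-→d9:-→d10:-→d11:-→d12:-→d13:-→d14:-→d15:-→d16:-→d17:-→d18:-→d19:-→d20:H0  best=H0
  add 190.143.242.128/28 -> H2 at depth 28
  del 130.136.143.0/24 (clear depth 24)

== LOOKUPS ==
["H0","no-route","no-route","H0","H0"]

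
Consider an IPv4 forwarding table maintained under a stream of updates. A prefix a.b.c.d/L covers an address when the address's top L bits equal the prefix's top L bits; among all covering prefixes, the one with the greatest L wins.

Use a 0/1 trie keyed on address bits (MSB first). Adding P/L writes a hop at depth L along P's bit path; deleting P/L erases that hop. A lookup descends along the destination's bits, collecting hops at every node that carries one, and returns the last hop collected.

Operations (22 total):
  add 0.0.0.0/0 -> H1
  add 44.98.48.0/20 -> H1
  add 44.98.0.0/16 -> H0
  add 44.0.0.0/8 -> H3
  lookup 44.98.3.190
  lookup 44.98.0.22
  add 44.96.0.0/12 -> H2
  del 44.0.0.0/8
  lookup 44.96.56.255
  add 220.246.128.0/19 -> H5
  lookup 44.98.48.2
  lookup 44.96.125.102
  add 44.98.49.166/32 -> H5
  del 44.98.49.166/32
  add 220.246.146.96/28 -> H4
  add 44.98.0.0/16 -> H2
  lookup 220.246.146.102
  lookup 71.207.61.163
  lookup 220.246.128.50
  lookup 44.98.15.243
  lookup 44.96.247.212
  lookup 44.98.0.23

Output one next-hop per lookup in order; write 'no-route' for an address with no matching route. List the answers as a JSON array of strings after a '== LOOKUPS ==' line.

Apply in order:
  + 0.0.0.0/0 (H1) depth=0
  + 44.98.48.0/20 (H1) depth=20
  + 44.98.0.0/16 (H0) depth=16
  + 44.0.0.0/8 (H3) depth=8
  ? 44.98.3.190  path d0:H1→d1:-→d2:-→d3:-→d4:-→d5:-→d6:-→d7:-→d8:H3→d9:-→d10:-→d11:-→d12:-→d13:-→d14:-→d15:-→d16:H0→d17:-→d18:-  best=H0
  ? 44.98.0.22  path d0:H1→d1:-→d2:-→d3:-→d4:-→d5:-→d6:-→d7:-→d8:H3→d9:-→d10:-→d11:-→d12:-→d13:-→d14:-→d15:-→d16:H0→d17:-→d18:-  best=H0
  + 44.96.0.0/12 (H2) depth=12
  del 44.0.0.0/8 (clear depth 8)
  ? 44.96.56.255  path d0:H1→d1:-→d2:-→d3:-→d4:-→d5:-→d6:-→d7:-→d8:-→d9:-→d10:-→d11:-→d12:H2→d13:-→d14:-  best=H2
  + 220.246.128.0/19 (H5) depth=19
  ? 44.98.48.2  path d0:H1→d1:-→d2:-→d3:-→d4:-→d5:-→d6:-→d7:-→d8:-→d9:-→d10:-→d11:-→d12:H2→d13:-→d14:-→d15:-→d16:H0→d17:-→d18:-→d19:-→d20:H1  best=H1
  ? 44.96.125.102  path d0:H1→d1:-→d2:-→d3:-→d4:-→d5:-→d6:-→d7:-→d8:-→d9:-→d10:-→d11:-→d12:H2→d13:-→d14:-  best=H2
  + 44.98.49.166/32 (H5) depth=32
  del 44.98.49.166/32 (clear depth 32)
  + 220.246.146.96/28 (H4) depth=28
  + 44.98.0.0/16 (H2) depth=16
  ? 220.246.146.102  path d0:H1→d1:-→d2:-→d3:-→d4:-→d5:-→d6:-→d7:-→d8:-→d9:-→d10:-→d11:-→d12:-→d13:-→d14:-→d15:-→d16:-→d17:-→d18:-→d19:H5→d20:-→d21:-→d22:-→d23:-→d24:-→d25:-→d26:-→d27:-→d28:H4  best=H4
  ? 71.207.61.163  path d0:H1→d1:-  best=H1
  ? 220.246.128.50  path d0:H1→d1:-→d2:-→d3:-→d4:-→d5:-→d6:-→d7:-→d8:-→d9:-→d10:-→d11:-→d12:-→d13:-→d14:-→d15:-→d16:-→d17:-→d18:-→d19:H5  best=H5
  ? 44.98.15.243  path d0:H1→d1:-→d2:-→d3:-→d4:-→d5:-→d6:-→d7:-→d8:-→d9:-→d10:-→d11:-→d12:H2→d13:-→d14:-→d15:-→d16:H2→d17:-→d18:-  best=H2
  ? 44.96.247.212  path d0:H1→d1:-→d2:-→d3:-→d4:-→d5:-→d6:-→d7:-→d8:-→d9:-→d10:-→d11:-→d12:H2→d13:-→d14:-  best=H2
  ? 44.98.0.23  path d0:H1→d1:-→d2:-→d3:-→d4:-→d5:-→d6:-→d7:-→d8:-→d9:-→d10:-→d11:-→d12:H2→d13:-→d14:-→d15:-→d16:H2→d17:-→d18:-  best=H2

== LOOKUPS ==
["H0","H0","H2","H1","H2","H4","H1","H5","H2","H2","H2"]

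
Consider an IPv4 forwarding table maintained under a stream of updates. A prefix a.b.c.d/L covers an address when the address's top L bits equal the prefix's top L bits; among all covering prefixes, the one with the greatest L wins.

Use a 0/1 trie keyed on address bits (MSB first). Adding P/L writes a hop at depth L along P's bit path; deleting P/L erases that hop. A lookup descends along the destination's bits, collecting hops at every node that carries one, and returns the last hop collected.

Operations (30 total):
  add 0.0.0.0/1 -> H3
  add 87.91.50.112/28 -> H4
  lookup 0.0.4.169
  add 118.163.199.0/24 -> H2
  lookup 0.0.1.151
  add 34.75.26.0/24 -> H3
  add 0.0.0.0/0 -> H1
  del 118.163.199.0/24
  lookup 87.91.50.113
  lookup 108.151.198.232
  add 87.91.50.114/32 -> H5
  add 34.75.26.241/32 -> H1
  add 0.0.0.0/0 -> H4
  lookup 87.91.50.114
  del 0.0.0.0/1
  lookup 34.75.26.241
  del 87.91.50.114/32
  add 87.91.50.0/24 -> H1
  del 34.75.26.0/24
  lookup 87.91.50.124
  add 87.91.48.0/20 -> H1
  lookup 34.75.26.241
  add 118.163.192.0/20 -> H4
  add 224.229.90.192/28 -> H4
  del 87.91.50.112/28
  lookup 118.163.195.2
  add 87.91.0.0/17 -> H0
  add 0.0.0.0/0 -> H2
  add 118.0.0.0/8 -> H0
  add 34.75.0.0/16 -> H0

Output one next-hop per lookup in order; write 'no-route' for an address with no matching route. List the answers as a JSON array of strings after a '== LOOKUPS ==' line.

Apply in order:
  + 0.0.0.0/1 (H3) depth=1
  + 87.91.50.112/28 (H4) depth=28
  Q 0.0.4.169: descend 0 ; hops seen [H3] ; pick H3
  + 118.163.199.0/24 (H2) depth=24
  Q 0.0.1.151: descend 0 ; hops seen [H3] ; pick H3
  + 34.75.26.0/24 (H3) depth=24
  + 0.0.0.0/0 (H1) depth=0
  del 118.163.199.0/24 (clear depth 24)
  Q 87.91.50.113: descend 0101011101011011001100100111 ; hops seen [H1,H3,H4] ; pick H4
  Q 108.151.198.232: descend 011 ; hops seen [H1,H3] ; pick H3
  + 87.91.50.114/32 (H5) depth=32
  + 34.75.26.241/32 (H1) depth=32
  + 0.0.0.0/0 (H4) depth=0
  Q 87.91.50.114: descend 01010111010110110011001001110010 ; hops seen [H4,H3,H4,H5] ; pick H5
  del 0.0.0.0/1 (clear depth 1)
  Q 34.75.26.241: descend 00100010010010110001101011110001 ; hops seen [H4,H3,H1] ; pick H1
  del 87.91.50.114/32 (clear depth 32)
  + 87.91.50.0/24 (H1) depth=24
  del 34.75.26.0/24 (clear depth 24)
  Q 87.91.50.124: descend 0101011101011011001100100111 ; hops seen [H4,H1,H4] ; pick H4
  + 87.91.48.0/20 (H1) depth=20
  Q 34.75.26.241: descend 00100010010010110001101011110001 ; hops seen [H4,H1] ; pick H1
  + 118.163.192.0/20 (H4) depth=20
  + 224.229.90.192/28 (H4) depth=28
  del 87.91.50.112/28 (clear depth 28)
  Q 118.163.195.2: descend 011101101010001111000 ; hops seen [H4,H4] ; pick H4
  + 87.91.0.0/17 (H0) depth=17
  + 0.0.0.0/0 (H2) depth=0
  + 118.0.0.0/8 (H0) depth=8
  + 34.75.0.0/16 (H0) depth=16

== LOOKUPS ==
["H3","H3","H4","H3","H5","H1","H4","H1","H4"]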